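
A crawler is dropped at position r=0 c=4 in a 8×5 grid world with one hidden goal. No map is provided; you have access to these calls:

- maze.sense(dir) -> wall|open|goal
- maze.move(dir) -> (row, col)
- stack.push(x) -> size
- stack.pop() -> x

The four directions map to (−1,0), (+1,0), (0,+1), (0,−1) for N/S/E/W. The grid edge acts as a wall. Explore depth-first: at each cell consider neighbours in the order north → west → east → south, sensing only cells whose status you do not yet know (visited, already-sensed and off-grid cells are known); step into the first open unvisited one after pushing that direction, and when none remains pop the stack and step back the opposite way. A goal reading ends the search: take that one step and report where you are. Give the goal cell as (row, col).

// 1. maze.sense(dir: west) == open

// 2. stack.push(x: west) == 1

// 3. maze.move(dir: west) == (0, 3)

// 4. maze.sense(dir: west) == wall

// 5. maze.sense(dir: south) == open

// 6. stack.push(x: south) == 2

// 7. maze.move(dir: south) == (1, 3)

// 8. maze.sense(dir: west) == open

// 9. stack.push(x: west) == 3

// 10. maze.move(dir: west) == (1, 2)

// 11. maze.sense(dir: west) == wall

// 12. maze.sense(dir: south) == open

// 13. stack.push(x: south) == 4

// 14. maze.move(dir: south) == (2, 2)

// 15. maze.sense(dir: west) == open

// 16. stack.push(x: west) == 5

// 17. maze.move(dir: west) == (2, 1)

// 18. maze.sense(dir: west) == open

// 19. stack.push(x: west) == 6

// 20. maze.move(dir: west) == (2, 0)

// 21. maze.sense(dir: north) == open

// 22. stack.push(x: north) == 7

// 23. maze.move(dir: north) == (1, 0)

// 24. maze.sense(dir: north) == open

// 25. stack.push(x: north) == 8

// 26. maze.move(dir: north) == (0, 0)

// 27. maze.sense(dir: east) == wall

// 28. stack.pop() == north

// 29. maze.move(dir: south) == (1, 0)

// 30. stack.pop() == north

// 31. maze.move(dir: south) == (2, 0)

// 32. maze.sense(dir: south) == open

// 33. stack.push(x: south) == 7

// 34. maze.move(dir: south) == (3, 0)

// 35. maze.sense(dir: east) == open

// 36. stack.push(x: east) == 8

// 37. maze.move(dir: east) == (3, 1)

// 38. maze.sense(dir: east) == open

// 39. stack.push(x: east) == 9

// 40. maze.move(dir: east) == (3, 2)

// 41. maze.sense(dir: east) == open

// 42. stack.push(x: east) == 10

// 43. maze.move(dir: east) == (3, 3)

// 44. maze.sense(dir: north) == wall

// 45. maze.sense(dir: east) == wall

// 46. maze.sense(dir: south) == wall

// 47. stack.pop() == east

// 48. maze.move(dir: west) == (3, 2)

// 49. maze.sense(dir: south) == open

// 50. stack.push(x: south) == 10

// 51. maze.move(dir: south) == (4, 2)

// 52. maze.sense(dir: west) == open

// 53. stack.push(x: west) == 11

// 54. maze.move(dir: west) == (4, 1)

// 55. maze.sense(dir: west) == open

// 56. stack.push(x: west) == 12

// 57. maze.move(dir: west) == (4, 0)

// 58. maze.sense(dir: south) == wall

// 59. stack.pop() == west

// 60. maze.move(dir: east) == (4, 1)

// 61. maze.sense(dir: south) == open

// 62. stack.push(x: south) == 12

// 63. maze.move(dir: south) == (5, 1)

// 64. maze.sense(dir: east) == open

// 65. stack.push(x: east) == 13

// 66. maze.move(dir: east) == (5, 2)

// 67. maze.sense(dir: east) == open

// 68. stack.push(x: east) == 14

// 69. maze.move(dir: east) == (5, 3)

// 70. maze.sense(dir: east) == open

// 71. stack.push(x: east) == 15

// 72. maze.move(dir: east) == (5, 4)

// 73. maze.sense(dir: north) == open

// 74. stack.push(x: north) == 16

// 75. maze.move(dir: north) == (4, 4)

// 76. stack.pop() == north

// 77. maze.move(dir: south) == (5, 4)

// 78. maze.sense(dir: south) == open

// 79. stack.push(x: south) == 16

// 80. maze.move(dir: south) == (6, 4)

// 81. maze.sense(dir: west) == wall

// 82. maze.sense(dir: south) == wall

// 83. stack.pop() == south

// 84. maze.move(dir: north) == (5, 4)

// 85. stack.pop() == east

// 86. maze.move(dir: west) == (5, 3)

// 87. stack.pop() == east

// 88. maze.move(dir: west) == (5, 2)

// 89. maze.sense(dir: south) == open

// 90. stack.push(x: south) == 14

// 91. maze.move(dir: south) == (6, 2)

// 92. maze.sense(dir: west) == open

// 93. stack.push(x: west) == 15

// 94. maze.move(dir: west) == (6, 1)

// 95. maze.sense(dir: west) == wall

// 96. maze.sense(dir: south) == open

// 97. stack.push(x: south) == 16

// 98. maze.move(dir: south) == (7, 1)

// 99. maze.sense(dir: west) == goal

// 100. maze.move(dir: west) == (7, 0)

Answer: (7, 0)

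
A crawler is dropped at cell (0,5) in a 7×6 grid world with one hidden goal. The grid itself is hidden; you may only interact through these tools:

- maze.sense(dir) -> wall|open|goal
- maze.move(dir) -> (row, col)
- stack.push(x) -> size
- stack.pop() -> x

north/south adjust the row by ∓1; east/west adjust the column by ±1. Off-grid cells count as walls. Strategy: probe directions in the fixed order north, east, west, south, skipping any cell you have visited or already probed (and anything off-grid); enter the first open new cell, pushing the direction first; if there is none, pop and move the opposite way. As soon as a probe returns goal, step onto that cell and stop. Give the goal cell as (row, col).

;; 1. maze.sense(dir: west) -> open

;; 2. stack.push(x: west) -> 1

;; 3. maze.move(dir: west) -> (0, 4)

;; 4. maze.sense(dir: west) -> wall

;; 5. maze.sense(dir: south) -> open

;; 6. stack.push(x: south) -> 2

;; 7. maze.move(dir: south) -> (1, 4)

;; 8. maze.sense(dir: east) -> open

;; 9. stack.push(x: east) -> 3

;; 10. maze.move(dir: east) -> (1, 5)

;; 11. maze.sense(dir: south) -> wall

;; 12. stack.pop() -> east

;; 13. maze.move(dir: west) -> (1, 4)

;; 14. maze.sense(dir: west) -> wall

;; 15. maze.sense(dir: south) -> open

;; 16. stack.push(x: south) -> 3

;; 17. maze.move(dir: south) -> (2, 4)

;; 18. maze.sense(dir: west) -> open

;; 19. stack.push(x: west) -> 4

;; 20. maze.move(dir: west) -> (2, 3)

;; 21. maze.sense(dir: west) -> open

;; 22. stack.push(x: west) -> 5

;; 23. maze.move(dir: west) -> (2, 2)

;; 24. maze.sense(dir: north) -> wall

;; 25. maze.sense(dir: west) -> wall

;; 26. maze.sense(dir: south) -> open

;; 27. stack.push(x: south) -> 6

;; 28. maze.move(dir: south) -> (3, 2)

;; 29. maze.sense(dir: east) -> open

;; 30. stack.push(x: east) -> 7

;; 31. maze.move(dir: east) -> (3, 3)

;; 32. maze.sense(dir: east) -> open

;; 33. stack.push(x: east) -> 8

;; 34. maze.move(dir: east) -> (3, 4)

;; 35. maze.sense(dir: east) -> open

;; 36. stack.push(x: east) -> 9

;; 37. maze.move(dir: east) -> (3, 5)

;; 38. maze.sense(dir: south) -> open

;; 39. stack.push(x: south) -> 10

;; 40. maze.move(dir: south) -> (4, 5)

;; 41. maze.sense(dir: west) -> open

;; 42. stack.push(x: west) -> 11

;; 43. maze.move(dir: west) -> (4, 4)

;; 44. maze.sense(dir: west) -> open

;; 45. stack.push(x: west) -> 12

;; 46. maze.move(dir: west) -> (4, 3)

;; 47. maze.sense(dir: west) -> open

;; 48. stack.push(x: west) -> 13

;; 49. maze.move(dir: west) -> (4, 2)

;; 50. maze.sense(dir: west) -> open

;; 51. stack.push(x: west) -> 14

;; 52. maze.move(dir: west) -> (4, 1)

;; 53. maze.sense(dir: north) -> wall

;; 54. maze.sense(dir: west) -> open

;; 55. stack.push(x: west) -> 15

;; 56. maze.move(dir: west) -> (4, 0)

;; 57. maze.sense(dir: north) -> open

;; 58. stack.push(x: north) -> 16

;; 59. maze.move(dir: north) -> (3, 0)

;; 60. maze.sense(dir: north) -> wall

;; 61. stack.pop() -> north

;; 62. maze.move(dir: south) -> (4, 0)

;; 63. maze.sense(dir: south) -> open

;; 64. stack.push(x: south) -> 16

;; 65. maze.move(dir: south) -> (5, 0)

;; 66. maze.sense(dir: east) -> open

;; 67. stack.push(x: east) -> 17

;; 68. maze.move(dir: east) -> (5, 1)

;; 69. maze.sense(dir: east) -> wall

;; 70. maze.sense(dir: south) -> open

;; 71. stack.push(x: south) -> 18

;; 72. maze.move(dir: south) -> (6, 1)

;; 73. maze.sense(dir: east) -> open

;; 74. stack.push(x: east) -> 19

;; 75. maze.move(dir: east) -> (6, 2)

;; 76. maze.sense(dir: east) -> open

;; 77. stack.push(x: east) -> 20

;; 78. maze.move(dir: east) -> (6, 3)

;; 79. maze.sense(dir: north) -> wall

;; 80. maze.sense(dir: east) -> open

;; 81. stack.push(x: east) -> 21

;; 82. maze.move(dir: east) -> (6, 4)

;; 83. maze.sense(dir: north) -> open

;; 84. stack.push(x: north) -> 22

;; 85. maze.move(dir: north) -> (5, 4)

;; 86. maze.sense(dir: east) -> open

;; 87. stack.push(x: east) -> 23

;; 88. maze.move(dir: east) -> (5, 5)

;; 89. maze.sense(dir: south) -> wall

;; 90. stack.pop() -> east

;; 91. maze.move(dir: west) -> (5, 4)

;; 92. stack.pop() -> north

;; 93. maze.move(dir: south) -> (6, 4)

;; 94. stack.pop() -> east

;; 95. maze.move(dir: west) -> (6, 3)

;; 96. stack.pop() -> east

;; 97. maze.move(dir: west) -> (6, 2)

;; 98. stack.pop() -> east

;; 99. maze.move(dir: west) -> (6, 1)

;; 100. maze.sense(dir: west) -> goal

;; 101. maze.move(dir: west) -> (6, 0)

Answer: (6, 0)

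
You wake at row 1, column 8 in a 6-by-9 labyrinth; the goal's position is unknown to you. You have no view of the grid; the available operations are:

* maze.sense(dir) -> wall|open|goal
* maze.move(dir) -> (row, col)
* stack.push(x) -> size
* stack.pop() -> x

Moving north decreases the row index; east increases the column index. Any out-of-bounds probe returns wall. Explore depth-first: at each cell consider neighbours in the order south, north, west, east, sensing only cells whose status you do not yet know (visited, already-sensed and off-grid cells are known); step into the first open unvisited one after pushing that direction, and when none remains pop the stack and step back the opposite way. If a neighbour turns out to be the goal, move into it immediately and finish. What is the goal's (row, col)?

! 1. maze.sense(dir: south) ~> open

! 2. stack.push(x: south) ~> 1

! 3. maze.move(dir: south) ~> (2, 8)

! 4. maze.sense(dir: south) ~> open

! 5. stack.push(x: south) ~> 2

! 6. maze.move(dir: south) ~> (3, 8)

! 7. maze.sense(dir: south) ~> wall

! 8. maze.sense(dir: west) ~> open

! 9. stack.push(x: west) ~> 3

! 10. maze.move(dir: west) ~> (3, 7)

! 11. maze.sense(dir: south) ~> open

! 12. stack.push(x: south) ~> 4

! 13. maze.move(dir: south) ~> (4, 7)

! 14. maze.sense(dir: south) ~> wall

! 15. maze.sense(dir: west) ~> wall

! 16. stack.pop() ~> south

! 17. maze.move(dir: north) ~> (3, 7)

! 18. maze.sense(dir: north) ~> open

! 19. stack.push(x: north) ~> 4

! 20. maze.move(dir: north) ~> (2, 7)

! 21. maze.sense(dir: north) ~> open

! 22. stack.push(x: north) ~> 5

! 23. maze.move(dir: north) ~> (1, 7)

! 24. maze.sense(dir: north) ~> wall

! 25. maze.sense(dir: west) ~> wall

! 26. stack.pop() ~> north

! 27. maze.move(dir: south) ~> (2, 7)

! 28. maze.sense(dir: west) ~> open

! 29. stack.push(x: west) ~> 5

! 30. maze.move(dir: west) ~> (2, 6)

! 31. maze.sense(dir: south) ~> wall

! 32. maze.sense(dir: west) ~> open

! 33. stack.push(x: west) ~> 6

! 34. maze.move(dir: west) ~> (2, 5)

! 35. maze.sense(dir: south) ~> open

! 36. stack.push(x: south) ~> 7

! 37. maze.move(dir: south) ~> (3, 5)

! 38. maze.sense(dir: south) ~> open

! 39. stack.push(x: south) ~> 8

! 40. maze.move(dir: south) ~> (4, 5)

! 41. maze.sense(dir: south) ~> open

! 42. stack.push(x: south) ~> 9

! 43. maze.move(dir: south) ~> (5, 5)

! 44. maze.sense(dir: west) ~> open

! 45. stack.push(x: west) ~> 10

! 46. maze.move(dir: west) ~> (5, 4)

! 47. maze.sense(dir: north) ~> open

! 48. stack.push(x: north) ~> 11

! 49. maze.move(dir: north) ~> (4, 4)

! 50. maze.sense(dir: north) ~> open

! 51. stack.push(x: north) ~> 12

! 52. maze.move(dir: north) ~> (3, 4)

! 53. maze.sense(dir: north) ~> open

! 54. stack.push(x: north) ~> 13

! 55. maze.move(dir: north) ~> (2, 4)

! 56. maze.sense(dir: north) ~> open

! 57. stack.push(x: north) ~> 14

! 58. maze.move(dir: north) ~> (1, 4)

! 59. maze.sense(dir: north) ~> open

! 60. stack.push(x: north) ~> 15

! 61. maze.move(dir: north) ~> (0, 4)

! 62. maze.sense(dir: west) ~> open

! 63. stack.push(x: west) ~> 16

! 64. maze.move(dir: west) ~> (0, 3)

! 65. maze.sense(dir: south) ~> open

! 66. stack.push(x: south) ~> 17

! 67. maze.move(dir: south) ~> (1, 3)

! 68. maze.sense(dir: south) ~> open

! 69. stack.push(x: south) ~> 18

! 70. maze.move(dir: south) ~> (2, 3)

! 71. maze.sense(dir: south) ~> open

! 72. stack.push(x: south) ~> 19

! 73. maze.move(dir: south) ~> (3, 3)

! 74. maze.sense(dir: south) ~> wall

! 75. maze.sense(dir: west) ~> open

! 76. stack.push(x: west) ~> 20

! 77. maze.move(dir: west) ~> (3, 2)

! 78. maze.sense(dir: south) ~> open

! 79. stack.push(x: south) ~> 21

! 80. maze.move(dir: south) ~> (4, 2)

! 81. maze.sense(dir: south) ~> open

! 82. stack.push(x: south) ~> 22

! 83. maze.move(dir: south) ~> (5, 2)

! 84. maze.sense(dir: west) ~> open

! 85. stack.push(x: west) ~> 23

! 86. maze.move(dir: west) ~> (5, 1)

! 87. maze.sense(dir: north) ~> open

! 88. stack.push(x: north) ~> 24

! 89. maze.move(dir: north) ~> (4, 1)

! 90. maze.sense(dir: north) ~> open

! 91. stack.push(x: north) ~> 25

! 92. maze.move(dir: north) ~> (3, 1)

! 93. maze.sense(dir: north) ~> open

! 94. stack.push(x: north) ~> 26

! 95. maze.move(dir: north) ~> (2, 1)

! 96. maze.sense(dir: north) ~> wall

! 97. maze.sense(dir: west) ~> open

! 98. stack.push(x: west) ~> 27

! 99. maze.move(dir: west) ~> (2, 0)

! 100. maze.sense(dir: south) ~> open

! 101. stack.push(x: south) ~> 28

! 102. maze.move(dir: south) ~> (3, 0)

! 103. maze.sense(dir: south) ~> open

! 104. stack.push(x: south) ~> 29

! 105. maze.move(dir: south) ~> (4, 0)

! 106. maze.sense(dir: south) ~> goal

! 107. maze.move(dir: south) ~> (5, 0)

Answer: (5, 0)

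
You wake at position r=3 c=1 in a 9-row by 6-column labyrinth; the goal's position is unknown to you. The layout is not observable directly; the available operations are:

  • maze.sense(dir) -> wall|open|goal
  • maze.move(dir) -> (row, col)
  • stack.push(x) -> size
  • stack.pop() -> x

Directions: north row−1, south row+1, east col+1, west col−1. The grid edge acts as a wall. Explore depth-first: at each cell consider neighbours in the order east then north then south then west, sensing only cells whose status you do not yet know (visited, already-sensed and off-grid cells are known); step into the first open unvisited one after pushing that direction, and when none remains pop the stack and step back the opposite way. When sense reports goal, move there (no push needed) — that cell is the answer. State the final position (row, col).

> maze.sense east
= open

> stack.push east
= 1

> maze.move east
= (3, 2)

> maze.sense east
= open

> stack.push east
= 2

> maze.move east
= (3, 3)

> maze.sense east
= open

> stack.push east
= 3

> maze.move east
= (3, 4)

> maze.sense east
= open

> stack.push east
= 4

> maze.move east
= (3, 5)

> maze.sense north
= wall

> maze.sense south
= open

> stack.push south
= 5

> maze.move south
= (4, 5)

> maze.sense south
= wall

> maze.sense west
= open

> stack.push west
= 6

> maze.move west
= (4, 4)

> maze.sense south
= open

> stack.push south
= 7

> maze.move south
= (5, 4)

> maze.sense south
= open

> stack.push south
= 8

> maze.move south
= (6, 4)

> maze.sense east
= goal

> maze.move east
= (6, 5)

Answer: (6, 5)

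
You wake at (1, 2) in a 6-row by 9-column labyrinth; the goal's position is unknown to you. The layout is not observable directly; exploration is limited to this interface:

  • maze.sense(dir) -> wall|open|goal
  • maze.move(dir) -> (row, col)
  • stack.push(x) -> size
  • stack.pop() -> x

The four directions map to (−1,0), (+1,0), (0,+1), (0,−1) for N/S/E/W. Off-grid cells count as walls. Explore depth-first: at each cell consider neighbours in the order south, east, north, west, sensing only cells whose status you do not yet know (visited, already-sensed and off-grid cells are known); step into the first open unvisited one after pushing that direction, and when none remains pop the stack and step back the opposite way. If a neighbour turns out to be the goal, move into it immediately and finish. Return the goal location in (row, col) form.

>> sense(dir→south)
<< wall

>> sense(dir→east)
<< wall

>> sense(dir→north)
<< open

>> push(x→north)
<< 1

>> move(dir→north)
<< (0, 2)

>> sense(dir→east)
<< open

>> push(x→east)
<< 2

>> move(dir→east)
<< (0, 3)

>> sense(dir→east)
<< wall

>> pop()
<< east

>> move(dir→west)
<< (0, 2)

>> sense(dir→west)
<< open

>> push(x→west)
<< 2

>> move(dir→west)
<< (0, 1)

>> sense(dir→south)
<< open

>> push(x→south)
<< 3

>> move(dir→south)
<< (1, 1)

>> sense(dir→south)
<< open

>> push(x→south)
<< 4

>> move(dir→south)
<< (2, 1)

>> sense(dir→south)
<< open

>> push(x→south)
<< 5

>> move(dir→south)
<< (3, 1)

>> sense(dir→south)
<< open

>> push(x→south)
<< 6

>> move(dir→south)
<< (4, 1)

>> sense(dir→south)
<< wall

>> sense(dir→east)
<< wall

>> sense(dir→west)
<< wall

>> pop()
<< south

>> move(dir→north)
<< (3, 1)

>> sense(dir→east)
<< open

>> push(x→east)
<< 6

>> move(dir→east)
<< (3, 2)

>> sense(dir→east)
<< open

>> push(x→east)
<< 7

>> move(dir→east)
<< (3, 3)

>> sense(dir→south)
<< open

>> push(x→south)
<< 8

>> move(dir→south)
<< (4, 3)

>> sense(dir→south)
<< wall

>> sense(dir→east)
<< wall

>> pop()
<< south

>> move(dir→north)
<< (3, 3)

>> sense(dir→east)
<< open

>> push(x→east)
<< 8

>> move(dir→east)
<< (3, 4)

>> sense(dir→east)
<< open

>> push(x→east)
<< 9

>> move(dir→east)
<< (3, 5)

>> sense(dir→south)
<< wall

>> sense(dir→east)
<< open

>> push(x→east)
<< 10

>> move(dir→east)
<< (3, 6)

>> sense(dir→south)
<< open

>> push(x→south)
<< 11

>> move(dir→south)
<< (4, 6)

>> sense(dir→south)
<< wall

>> sense(dir→east)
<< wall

>> pop()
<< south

>> move(dir→north)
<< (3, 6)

>> sense(dir→east)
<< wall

>> sense(dir→north)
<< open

>> push(x→north)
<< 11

>> move(dir→north)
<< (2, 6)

>> sense(dir→east)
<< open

>> push(x→east)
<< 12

>> move(dir→east)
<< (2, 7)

>> sense(dir→east)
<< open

>> push(x→east)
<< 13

>> move(dir→east)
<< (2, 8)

>> sense(dir→south)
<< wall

>> sense(dir→north)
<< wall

>> pop()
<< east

>> move(dir→west)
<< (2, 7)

>> sense(dir→north)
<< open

>> push(x→north)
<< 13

>> move(dir→north)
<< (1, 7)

>> sense(dir→north)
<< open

>> push(x→north)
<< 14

>> move(dir→north)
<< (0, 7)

>> sense(dir→east)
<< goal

>> move(dir→east)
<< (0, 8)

Answer: (0, 8)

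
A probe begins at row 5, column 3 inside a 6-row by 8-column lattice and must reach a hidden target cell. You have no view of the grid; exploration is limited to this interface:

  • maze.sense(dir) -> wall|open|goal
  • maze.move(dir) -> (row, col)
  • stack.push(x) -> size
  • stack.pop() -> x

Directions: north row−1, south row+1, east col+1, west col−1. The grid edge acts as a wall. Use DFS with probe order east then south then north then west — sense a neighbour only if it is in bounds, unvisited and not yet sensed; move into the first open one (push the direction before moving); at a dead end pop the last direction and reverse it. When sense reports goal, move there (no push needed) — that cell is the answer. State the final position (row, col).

>> sense(dir: east)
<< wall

>> sense(dir: north)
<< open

>> push(x: north)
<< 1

>> move(dir: north)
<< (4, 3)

>> sense(dir: east)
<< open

>> push(x: east)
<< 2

>> move(dir: east)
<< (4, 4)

>> sense(dir: east)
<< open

>> push(x: east)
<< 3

>> move(dir: east)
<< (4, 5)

>> sense(dir: east)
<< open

>> push(x: east)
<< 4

>> move(dir: east)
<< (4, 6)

>> sense(dir: east)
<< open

>> push(x: east)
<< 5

>> move(dir: east)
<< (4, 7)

>> sense(dir: south)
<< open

>> push(x: south)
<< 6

>> move(dir: south)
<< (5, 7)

>> sense(dir: west)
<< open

>> push(x: west)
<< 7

>> move(dir: west)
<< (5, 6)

>> sense(dir: west)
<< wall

>> pop()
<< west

>> move(dir: east)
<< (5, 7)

>> pop()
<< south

>> move(dir: north)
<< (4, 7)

>> sense(dir: north)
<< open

>> push(x: north)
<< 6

>> move(dir: north)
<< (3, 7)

>> sense(dir: north)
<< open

>> push(x: north)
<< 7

>> move(dir: north)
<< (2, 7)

>> sense(dir: north)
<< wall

>> sense(dir: west)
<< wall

>> pop()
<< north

>> move(dir: south)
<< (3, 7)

>> sense(dir: west)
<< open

>> push(x: west)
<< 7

>> move(dir: west)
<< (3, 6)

>> sense(dir: west)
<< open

>> push(x: west)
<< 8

>> move(dir: west)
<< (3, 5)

>> sense(dir: north)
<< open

>> push(x: north)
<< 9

>> move(dir: north)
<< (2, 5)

>> sense(dir: north)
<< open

>> push(x: north)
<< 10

>> move(dir: north)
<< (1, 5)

>> sense(dir: east)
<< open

>> push(x: east)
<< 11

>> move(dir: east)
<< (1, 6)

>> sense(dir: north)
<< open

>> push(x: north)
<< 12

>> move(dir: north)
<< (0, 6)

>> sense(dir: east)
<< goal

>> move(dir: east)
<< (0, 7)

Answer: (0, 7)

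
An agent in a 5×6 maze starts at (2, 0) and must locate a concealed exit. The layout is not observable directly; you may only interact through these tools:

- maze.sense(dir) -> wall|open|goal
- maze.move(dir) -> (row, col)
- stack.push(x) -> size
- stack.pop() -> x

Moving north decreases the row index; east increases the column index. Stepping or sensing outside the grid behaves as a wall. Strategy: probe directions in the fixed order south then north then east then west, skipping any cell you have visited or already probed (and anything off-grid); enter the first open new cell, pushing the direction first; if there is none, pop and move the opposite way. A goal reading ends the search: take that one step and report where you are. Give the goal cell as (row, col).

>>> maze.sense dir: south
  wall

>>> maze.sense dir: north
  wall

>>> maze.sense dir: east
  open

>>> stack.push x: east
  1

>>> maze.move dir: east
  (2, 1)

>>> maze.sense dir: south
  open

>>> stack.push x: south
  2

>>> maze.move dir: south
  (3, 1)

>>> maze.sense dir: south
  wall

>>> maze.sense dir: east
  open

>>> stack.push x: east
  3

>>> maze.move dir: east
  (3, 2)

>>> maze.sense dir: south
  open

>>> stack.push x: south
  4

>>> maze.move dir: south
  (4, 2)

>>> maze.sense dir: east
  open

>>> stack.push x: east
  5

>>> maze.move dir: east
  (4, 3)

>>> maze.sense dir: north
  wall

>>> maze.sense dir: east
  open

>>> stack.push x: east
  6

>>> maze.move dir: east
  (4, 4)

>>> maze.sense dir: north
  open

>>> stack.push x: north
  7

>>> maze.move dir: north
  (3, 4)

>>> maze.sense dir: north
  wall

>>> maze.sense dir: east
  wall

>>> stack.pop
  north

>>> maze.move dir: south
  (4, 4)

>>> maze.sense dir: east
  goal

>>> maze.move dir: east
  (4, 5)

Answer: (4, 5)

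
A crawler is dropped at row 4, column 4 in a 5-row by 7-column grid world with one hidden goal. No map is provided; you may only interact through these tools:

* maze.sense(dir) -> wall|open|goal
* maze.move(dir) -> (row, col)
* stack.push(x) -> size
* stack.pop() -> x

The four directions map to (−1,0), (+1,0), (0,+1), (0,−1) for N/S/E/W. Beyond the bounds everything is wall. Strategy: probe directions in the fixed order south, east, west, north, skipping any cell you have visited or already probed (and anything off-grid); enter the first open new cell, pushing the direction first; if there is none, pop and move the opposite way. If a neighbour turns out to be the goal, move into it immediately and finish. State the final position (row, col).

Do: maze.sense[east]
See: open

Do: stack.push[east]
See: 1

Do: maze.move[east]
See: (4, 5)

Do: maze.sense[east]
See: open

Do: stack.push[east]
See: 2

Do: maze.move[east]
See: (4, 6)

Do: maze.sense[north]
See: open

Do: stack.push[north]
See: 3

Do: maze.move[north]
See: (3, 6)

Do: maze.sense[west]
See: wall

Do: maze.sense[north]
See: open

Do: stack.push[north]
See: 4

Do: maze.move[north]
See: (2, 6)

Do: maze.sense[west]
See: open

Do: stack.push[west]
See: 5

Do: maze.move[west]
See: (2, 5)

Do: maze.sense[west]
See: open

Do: stack.push[west]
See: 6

Do: maze.move[west]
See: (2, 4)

Do: maze.sense[south]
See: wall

Do: maze.sense[west]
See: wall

Do: maze.sense[north]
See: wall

Do: stack.pop[]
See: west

Do: maze.move[east]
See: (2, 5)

Do: maze.sense[north]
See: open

Do: stack.push[north]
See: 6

Do: maze.move[north]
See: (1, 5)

Do: maze.sense[east]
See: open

Do: stack.push[east]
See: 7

Do: maze.move[east]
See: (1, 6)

Do: maze.sense[north]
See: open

Do: stack.push[north]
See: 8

Do: maze.move[north]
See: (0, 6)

Do: maze.sense[west]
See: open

Do: stack.push[west]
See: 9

Do: maze.move[west]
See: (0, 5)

Do: maze.sense[west]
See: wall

Do: stack.pop[]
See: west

Do: maze.move[east]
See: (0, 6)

Do: stack.pop[]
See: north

Do: maze.move[south]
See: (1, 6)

Do: stack.pop[]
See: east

Do: maze.move[west]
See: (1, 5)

Do: stack.pop[]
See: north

Do: maze.move[south]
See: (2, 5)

Do: stack.pop[]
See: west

Do: maze.move[east]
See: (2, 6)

Do: stack.pop[]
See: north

Do: maze.move[south]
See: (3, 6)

Do: stack.pop[]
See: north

Do: maze.move[south]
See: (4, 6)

Do: stack.pop[]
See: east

Do: maze.move[west]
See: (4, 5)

Do: stack.pop[]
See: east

Do: maze.move[west]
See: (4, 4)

Do: maze.sense[west]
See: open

Do: stack.push[west]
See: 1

Do: maze.move[west]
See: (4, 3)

Do: maze.sense[west]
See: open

Do: stack.push[west]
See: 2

Do: maze.move[west]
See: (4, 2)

Do: maze.sense[west]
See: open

Do: stack.push[west]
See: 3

Do: maze.move[west]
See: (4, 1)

Do: maze.sense[west]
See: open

Do: stack.push[west]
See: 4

Do: maze.move[west]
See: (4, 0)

Do: maze.sense[north]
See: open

Do: stack.push[north]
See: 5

Do: maze.move[north]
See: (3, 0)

Do: maze.sense[east]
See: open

Do: stack.push[east]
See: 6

Do: maze.move[east]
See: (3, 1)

Do: maze.sense[east]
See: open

Do: stack.push[east]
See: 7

Do: maze.move[east]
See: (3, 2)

Do: maze.sense[east]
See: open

Do: stack.push[east]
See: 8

Do: maze.move[east]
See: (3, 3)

Do: stack.pop[]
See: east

Do: maze.move[west]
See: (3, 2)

Do: maze.sense[north]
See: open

Do: stack.push[north]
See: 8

Do: maze.move[north]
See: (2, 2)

Do: maze.sense[west]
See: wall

Do: maze.sense[north]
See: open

Do: stack.push[north]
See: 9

Do: maze.move[north]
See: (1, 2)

Do: maze.sense[east]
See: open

Do: stack.push[east]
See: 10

Do: maze.move[east]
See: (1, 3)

Do: maze.sense[north]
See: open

Do: stack.push[north]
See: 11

Do: maze.move[north]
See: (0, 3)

Do: maze.sense[west]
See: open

Do: stack.push[west]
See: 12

Do: maze.move[west]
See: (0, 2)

Do: maze.sense[west]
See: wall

Do: stack.pop[]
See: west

Do: maze.move[east]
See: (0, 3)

Do: stack.pop[]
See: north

Do: maze.move[south]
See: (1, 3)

Do: stack.pop[]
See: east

Do: maze.move[west]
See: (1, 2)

Do: maze.sense[west]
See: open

Do: stack.push[west]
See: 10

Do: maze.move[west]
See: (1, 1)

Do: maze.sense[west]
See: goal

Do: maze.move[west]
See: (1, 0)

Answer: (1, 0)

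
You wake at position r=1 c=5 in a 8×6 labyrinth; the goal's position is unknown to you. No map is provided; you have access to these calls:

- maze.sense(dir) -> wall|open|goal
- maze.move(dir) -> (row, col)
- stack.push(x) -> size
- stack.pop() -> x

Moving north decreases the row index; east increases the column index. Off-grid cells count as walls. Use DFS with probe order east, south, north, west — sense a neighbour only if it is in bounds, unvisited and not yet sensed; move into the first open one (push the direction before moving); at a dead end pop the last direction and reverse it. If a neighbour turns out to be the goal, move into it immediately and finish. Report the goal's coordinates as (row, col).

Now I run sense using dir='south', yielding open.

I run push using x='south', which returns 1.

Next I call move using dir='south', which returns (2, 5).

I call sense using dir='south', — result: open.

Calling push using x='south', which returns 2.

I invoke move using dir='south', and get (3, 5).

Next I call sense using dir='south', → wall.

I use sense using dir='west', yielding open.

I use push using x='west', : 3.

Next I call move using dir='west', and get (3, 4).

Now I run sense using dir='south', and observe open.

Invoking push using x='south', giving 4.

I call move using dir='south', : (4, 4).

I use sense using dir='south', and see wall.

I call sense using dir='west', giving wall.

Then pop(), and get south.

I try move using dir='north', → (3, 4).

Then sense using dir='north', and observe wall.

Calling sense using dir='west', and see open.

Now I run push using x='west', which returns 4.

Using move using dir='west', which returns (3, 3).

I use sense using dir='north', → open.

Invoking push using x='north', yielding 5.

I invoke move using dir='north', and get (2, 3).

Invoking sense using dir='north', and see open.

Then push using x='north', and get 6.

Using move using dir='north', giving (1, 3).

Invoking sense using dir='east', giving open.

Then push using x='east', yielding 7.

I run move using dir='east', : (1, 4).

Then sense using dir='north', which returns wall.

Invoking pop(), — result: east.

I call move using dir='west', and get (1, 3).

Using sense using dir='north', and get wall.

Then sense using dir='west', and observe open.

Next I call push using x='west', — result: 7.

Now I run move using dir='west', and see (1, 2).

Next I call sense using dir='south', and observe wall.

I try sense using dir='north', — result: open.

Invoking push using x='north', and observe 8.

Calling move using dir='north', and see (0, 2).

Then sense using dir='west', — result: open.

I call push using x='west', which returns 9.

Then move using dir='west', and observe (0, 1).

I invoke sense using dir='south', → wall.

Invoking sense using dir='west', → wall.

Using pop(), yielding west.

I use move using dir='east', : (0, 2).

Now I run pop, : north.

Then move using dir='south', giving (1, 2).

Now I run pop(), : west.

I call move using dir='east', → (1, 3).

Calling pop, → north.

I use move using dir='south', → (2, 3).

Calling pop(), and see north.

Invoking move using dir='south', yielding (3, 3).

I use sense using dir='west', and see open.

Next I call push using x='west', — result: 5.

Calling move using dir='west', giving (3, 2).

I try sense using dir='south', — result: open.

Next I call push using x='south', which returns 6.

Invoking move using dir='south', : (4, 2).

I run sense using dir='south', and get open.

I invoke push using x='south', yielding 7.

Next I call move using dir='south', and observe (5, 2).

I run sense using dir='east', → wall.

Next I call sense using dir='south', yielding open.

I use push using x='south', which returns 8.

Invoking move using dir='south', : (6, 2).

I call sense using dir='east', → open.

I call push using x='east', and get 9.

Next I call move using dir='east', and see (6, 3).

Invoking sense using dir='east', → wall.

Using sense using dir='south', and see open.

Calling push using x='south', which returns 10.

Now I run move using dir='south', and observe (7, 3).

Now I run sense using dir='east', and see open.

I try push using x='east', giving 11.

I run move using dir='east', which returns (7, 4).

Using sense using dir='east', giving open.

I try push using x='east', — result: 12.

Using move using dir='east', giving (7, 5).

Then sense using dir='north', and observe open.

Calling push using x='north', and see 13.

I invoke move using dir='north', which returns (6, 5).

I run sense using dir='north', and observe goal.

Next I call move using dir='north', and observe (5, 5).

Answer: (5, 5)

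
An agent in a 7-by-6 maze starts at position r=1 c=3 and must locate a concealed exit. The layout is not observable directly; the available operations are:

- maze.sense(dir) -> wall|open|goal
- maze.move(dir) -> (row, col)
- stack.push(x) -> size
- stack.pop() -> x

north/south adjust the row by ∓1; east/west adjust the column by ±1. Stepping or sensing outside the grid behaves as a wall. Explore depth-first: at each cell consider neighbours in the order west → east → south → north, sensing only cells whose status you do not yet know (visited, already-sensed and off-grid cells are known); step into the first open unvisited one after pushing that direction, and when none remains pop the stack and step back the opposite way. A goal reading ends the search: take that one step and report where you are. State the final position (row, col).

% maze.sense dir='west'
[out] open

% stack.push x='west'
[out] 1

% maze.move dir='west'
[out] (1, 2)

% maze.sense dir='west'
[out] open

% stack.push x='west'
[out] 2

% maze.move dir='west'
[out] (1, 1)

% maze.sense dir='west'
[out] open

% stack.push x='west'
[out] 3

% maze.move dir='west'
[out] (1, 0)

% maze.sense dir='south'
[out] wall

% maze.sense dir='north'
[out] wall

% stack.pop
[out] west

% maze.move dir='east'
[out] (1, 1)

% maze.sense dir='south'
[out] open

% stack.push x='south'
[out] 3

% maze.move dir='south'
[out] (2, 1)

% maze.sense dir='east'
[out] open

% stack.push x='east'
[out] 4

% maze.move dir='east'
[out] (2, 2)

% maze.sense dir='east'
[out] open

% stack.push x='east'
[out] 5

% maze.move dir='east'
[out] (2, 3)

% maze.sense dir='east'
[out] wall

% maze.sense dir='south'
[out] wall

% stack.pop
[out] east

% maze.move dir='west'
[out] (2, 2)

% maze.sense dir='south'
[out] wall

% stack.pop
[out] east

% maze.move dir='west'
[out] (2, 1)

% maze.sense dir='south'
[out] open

% stack.push x='south'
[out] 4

% maze.move dir='south'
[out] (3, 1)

% maze.sense dir='west'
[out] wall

% maze.sense dir='south'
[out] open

% stack.push x='south'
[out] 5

% maze.move dir='south'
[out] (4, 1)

% maze.sense dir='west'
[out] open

% stack.push x='west'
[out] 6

% maze.move dir='west'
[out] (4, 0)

% maze.sense dir='south'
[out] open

% stack.push x='south'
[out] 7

% maze.move dir='south'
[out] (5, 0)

% maze.sense dir='east'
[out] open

% stack.push x='east'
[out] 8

% maze.move dir='east'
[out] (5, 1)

% maze.sense dir='east'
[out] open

% stack.push x='east'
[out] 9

% maze.move dir='east'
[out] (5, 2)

% maze.sense dir='east'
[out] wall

% maze.sense dir='south'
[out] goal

% maze.move dir='south'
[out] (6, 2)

Answer: (6, 2)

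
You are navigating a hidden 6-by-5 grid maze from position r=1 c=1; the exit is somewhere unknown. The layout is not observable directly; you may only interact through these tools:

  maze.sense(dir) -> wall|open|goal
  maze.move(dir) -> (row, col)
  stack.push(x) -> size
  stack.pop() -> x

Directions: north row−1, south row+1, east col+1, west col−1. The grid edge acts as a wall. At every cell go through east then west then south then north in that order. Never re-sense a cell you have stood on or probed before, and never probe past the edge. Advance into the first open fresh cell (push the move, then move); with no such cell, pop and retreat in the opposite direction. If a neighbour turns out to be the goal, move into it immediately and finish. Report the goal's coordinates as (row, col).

CALL sense[east]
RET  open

CALL push[east]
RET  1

CALL move[east]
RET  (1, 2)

CALL sense[east]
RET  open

CALL push[east]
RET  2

CALL move[east]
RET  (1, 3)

CALL sense[east]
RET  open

CALL push[east]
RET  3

CALL move[east]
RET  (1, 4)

CALL sense[south]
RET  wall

CALL sense[north]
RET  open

CALL push[north]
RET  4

CALL move[north]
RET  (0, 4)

CALL sense[west]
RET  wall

CALL pop[]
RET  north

CALL move[south]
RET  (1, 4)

CALL pop[]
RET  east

CALL move[west]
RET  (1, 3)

CALL sense[south]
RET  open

CALL push[south]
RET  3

CALL move[south]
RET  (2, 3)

CALL sense[west]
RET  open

CALL push[west]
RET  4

CALL move[west]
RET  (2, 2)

CALL sense[west]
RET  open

CALL push[west]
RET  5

CALL move[west]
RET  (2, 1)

CALL sense[west]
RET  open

CALL push[west]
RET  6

CALL move[west]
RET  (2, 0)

CALL sense[south]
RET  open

CALL push[south]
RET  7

CALL move[south]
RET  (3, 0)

CALL sense[east]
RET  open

CALL push[east]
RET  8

CALL move[east]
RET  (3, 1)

CALL sense[east]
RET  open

CALL push[east]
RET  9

CALL move[east]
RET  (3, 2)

CALL sense[east]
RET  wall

CALL sense[south]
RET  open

CALL push[south]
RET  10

CALL move[south]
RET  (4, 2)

CALL sense[east]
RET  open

CALL push[east]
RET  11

CALL move[east]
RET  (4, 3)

CALL sense[east]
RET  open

CALL push[east]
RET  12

CALL move[east]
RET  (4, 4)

CALL sense[south]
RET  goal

CALL move[south]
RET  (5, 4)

Answer: (5, 4)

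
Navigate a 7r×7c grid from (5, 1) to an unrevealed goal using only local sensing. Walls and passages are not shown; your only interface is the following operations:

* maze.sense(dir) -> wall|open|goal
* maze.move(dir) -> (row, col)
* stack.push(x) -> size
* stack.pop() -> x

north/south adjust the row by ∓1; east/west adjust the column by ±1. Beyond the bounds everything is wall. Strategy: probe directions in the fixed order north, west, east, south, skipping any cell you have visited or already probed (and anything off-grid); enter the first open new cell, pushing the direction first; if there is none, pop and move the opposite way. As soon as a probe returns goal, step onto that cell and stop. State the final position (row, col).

Act: sense[dir=north]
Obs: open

Act: push[x=north]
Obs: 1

Act: move[dir=north]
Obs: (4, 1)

Act: sense[dir=north]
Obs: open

Act: push[x=north]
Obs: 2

Act: move[dir=north]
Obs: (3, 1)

Act: sense[dir=north]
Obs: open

Act: push[x=north]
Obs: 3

Act: move[dir=north]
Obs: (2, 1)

Act: sense[dir=north]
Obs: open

Act: push[x=north]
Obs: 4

Act: move[dir=north]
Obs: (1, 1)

Act: sense[dir=north]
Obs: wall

Act: sense[dir=west]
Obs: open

Act: push[x=west]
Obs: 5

Act: move[dir=west]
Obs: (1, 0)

Act: sense[dir=north]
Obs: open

Act: push[x=north]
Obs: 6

Act: move[dir=north]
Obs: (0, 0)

Act: pop[]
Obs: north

Act: move[dir=south]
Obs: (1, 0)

Act: sense[dir=south]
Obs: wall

Act: pop[]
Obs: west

Act: move[dir=east]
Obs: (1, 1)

Act: sense[dir=east]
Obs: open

Act: push[x=east]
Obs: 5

Act: move[dir=east]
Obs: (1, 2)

Act: sense[dir=north]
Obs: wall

Act: sense[dir=east]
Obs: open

Act: push[x=east]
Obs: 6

Act: move[dir=east]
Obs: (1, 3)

Act: sense[dir=north]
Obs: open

Act: push[x=north]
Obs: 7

Act: move[dir=north]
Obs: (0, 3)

Act: sense[dir=east]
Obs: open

Act: push[x=east]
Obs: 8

Act: move[dir=east]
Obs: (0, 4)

Act: sense[dir=east]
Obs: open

Act: push[x=east]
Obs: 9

Act: move[dir=east]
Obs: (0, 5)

Act: sense[dir=east]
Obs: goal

Act: move[dir=east]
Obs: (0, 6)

Answer: (0, 6)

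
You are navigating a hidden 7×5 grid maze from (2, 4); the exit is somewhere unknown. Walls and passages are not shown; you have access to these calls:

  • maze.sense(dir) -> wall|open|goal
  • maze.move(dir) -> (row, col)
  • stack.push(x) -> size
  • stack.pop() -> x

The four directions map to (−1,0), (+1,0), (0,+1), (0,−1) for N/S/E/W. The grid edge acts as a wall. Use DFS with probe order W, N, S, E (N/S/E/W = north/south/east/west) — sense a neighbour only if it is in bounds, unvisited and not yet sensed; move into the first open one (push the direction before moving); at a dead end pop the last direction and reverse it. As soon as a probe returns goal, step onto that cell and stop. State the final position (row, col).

[in] maze.sense dir: west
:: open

[in] stack.push x: west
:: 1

[in] maze.move dir: west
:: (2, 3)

[in] maze.sense dir: west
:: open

[in] stack.push x: west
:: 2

[in] maze.move dir: west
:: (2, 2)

[in] maze.sense dir: west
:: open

[in] stack.push x: west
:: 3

[in] maze.move dir: west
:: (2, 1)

[in] maze.sense dir: west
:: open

[in] stack.push x: west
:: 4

[in] maze.move dir: west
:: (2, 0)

[in] maze.sense dir: north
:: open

[in] stack.push x: north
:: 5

[in] maze.move dir: north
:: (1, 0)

[in] maze.sense dir: north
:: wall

[in] maze.sense dir: east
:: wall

[in] stack.pop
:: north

[in] maze.move dir: south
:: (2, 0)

[in] maze.sense dir: south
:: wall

[in] stack.pop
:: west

[in] maze.move dir: east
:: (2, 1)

[in] maze.sense dir: south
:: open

[in] stack.push x: south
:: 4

[in] maze.move dir: south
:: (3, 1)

[in] maze.sense dir: south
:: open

[in] stack.push x: south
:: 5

[in] maze.move dir: south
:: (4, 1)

[in] maze.sense dir: west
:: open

[in] stack.push x: west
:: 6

[in] maze.move dir: west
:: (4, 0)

[in] maze.sense dir: south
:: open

[in] stack.push x: south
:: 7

[in] maze.move dir: south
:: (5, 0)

[in] maze.sense dir: south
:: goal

[in] maze.move dir: south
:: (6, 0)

Answer: (6, 0)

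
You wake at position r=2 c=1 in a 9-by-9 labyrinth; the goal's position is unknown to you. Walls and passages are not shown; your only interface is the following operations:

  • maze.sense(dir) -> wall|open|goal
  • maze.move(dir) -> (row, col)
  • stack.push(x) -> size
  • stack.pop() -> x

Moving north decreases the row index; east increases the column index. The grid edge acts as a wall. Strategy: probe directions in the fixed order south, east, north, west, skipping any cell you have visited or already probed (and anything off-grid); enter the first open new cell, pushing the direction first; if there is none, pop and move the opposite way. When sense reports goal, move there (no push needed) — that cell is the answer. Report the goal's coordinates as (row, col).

Action: sense[dir=south]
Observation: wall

Action: sense[dir=east]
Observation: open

Action: push[x=east]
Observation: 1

Action: move[dir=east]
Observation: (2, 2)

Action: sense[dir=south]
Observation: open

Action: push[x=south]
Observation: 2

Action: move[dir=south]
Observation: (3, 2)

Action: sense[dir=south]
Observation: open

Action: push[x=south]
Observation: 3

Action: move[dir=south]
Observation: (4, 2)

Action: sense[dir=south]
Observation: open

Action: push[x=south]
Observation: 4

Action: move[dir=south]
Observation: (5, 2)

Action: sense[dir=south]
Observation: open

Action: push[x=south]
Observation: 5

Action: move[dir=south]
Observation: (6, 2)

Action: sense[dir=south]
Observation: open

Action: push[x=south]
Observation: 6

Action: move[dir=south]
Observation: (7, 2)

Action: sense[dir=south]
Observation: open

Action: push[x=south]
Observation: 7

Action: move[dir=south]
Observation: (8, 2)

Action: sense[dir=east]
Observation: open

Action: push[x=east]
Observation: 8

Action: move[dir=east]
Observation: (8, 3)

Action: sense[dir=east]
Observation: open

Action: push[x=east]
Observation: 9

Action: move[dir=east]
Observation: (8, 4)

Action: sense[dir=east]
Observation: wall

Action: sense[dir=north]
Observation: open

Action: push[x=north]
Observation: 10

Action: move[dir=north]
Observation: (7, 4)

Action: sense[dir=east]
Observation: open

Action: push[x=east]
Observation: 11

Action: move[dir=east]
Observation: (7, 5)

Action: sense[dir=east]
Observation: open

Action: push[x=east]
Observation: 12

Action: move[dir=east]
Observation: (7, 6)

Action: sense[dir=south]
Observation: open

Action: push[x=south]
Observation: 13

Action: move[dir=south]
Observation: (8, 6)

Action: sense[dir=east]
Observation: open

Action: push[x=east]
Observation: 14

Action: move[dir=east]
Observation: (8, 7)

Action: sense[dir=east]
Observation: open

Action: push[x=east]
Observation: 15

Action: move[dir=east]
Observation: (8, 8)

Action: sense[dir=north]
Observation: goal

Action: move[dir=north]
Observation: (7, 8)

Answer: (7, 8)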